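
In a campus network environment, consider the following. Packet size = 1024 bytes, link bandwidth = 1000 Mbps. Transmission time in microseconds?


Given: packet = 1024 bytes, bandwidth = 1000 Mbps
Packet in bits = 1024 * 8 = 8192 bits
Bandwidth = 1000 * 10^6 = 1000000000 bps
Time = 8192 / 1000000000 seconds
Time in us = 8192 * 10^6 / 1000000000 = 8.192

8.192


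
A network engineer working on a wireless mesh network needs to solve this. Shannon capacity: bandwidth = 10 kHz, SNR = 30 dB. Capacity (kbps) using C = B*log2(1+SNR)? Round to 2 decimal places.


Given: B = 10 kHz, SNR = 30 dB
SNR linear = 10^(30/10) = 1000
1 + SNR = 1001
log2(1001) = 9.9672262588
C = 10 * 1000 * 9.9672262588 = 99672.2626 bps
C = 99.672263 kbps -> 99.67 kbps (2 dp)

99.67


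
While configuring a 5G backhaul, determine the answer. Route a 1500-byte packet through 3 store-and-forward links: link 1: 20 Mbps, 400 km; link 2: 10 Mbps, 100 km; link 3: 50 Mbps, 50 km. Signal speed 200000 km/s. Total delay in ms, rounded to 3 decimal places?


Packet = 1500 bytes = 12000 bits. Store-and-forward: sum (t_trans + t_prop) per link.
Link 1: t_trans = 12000/(20*10^6) s = 0.6000 ms; t_prop = 400/200000 s = 2.0000 ms; subtotal = 2.6000 ms
Link 2: t_trans = 12000/(10*10^6) s = 1.2000 ms; t_prop = 100/200000 s = 0.5000 ms; subtotal = 1.7000 ms
Link 3: t_trans = 12000/(50*10^6) s = 0.2400 ms; t_prop = 50/200000 s = 0.2500 ms; subtotal = 0.4900 ms
End-to-end = 2.6000 + 1.7000 + 0.4900 = 4.7900 ms -> 4.790 ms (3 dp)

4.790


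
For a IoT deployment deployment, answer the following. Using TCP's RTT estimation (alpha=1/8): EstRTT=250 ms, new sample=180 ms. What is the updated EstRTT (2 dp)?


Given: EstRTT = 250 ms, SampleRTT = 180 ms, alpha = 1/8
New EstRTT = (1 - alpha) * EstRTT + alpha * SampleRTT
(7/8) * 250 = 218.75
(1/8) * 180 = 22.5
New EstRTT = 218.75 + 22.5 = 241.25 ms -> 241.25 ms (2 dp)

241.25


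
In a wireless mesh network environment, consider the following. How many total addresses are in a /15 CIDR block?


Given: CIDR prefix /15
Host bits = 32 - 15 = 17
Total addresses = 2^17 = 131072

131072


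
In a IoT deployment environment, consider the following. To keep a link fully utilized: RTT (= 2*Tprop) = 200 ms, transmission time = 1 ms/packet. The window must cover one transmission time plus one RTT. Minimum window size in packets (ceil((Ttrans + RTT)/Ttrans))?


Given: Ttrans = 1 ms, RTT = 200 ms (= 2 * Tprop, Tprop = 100 ms)
Time until first ACK returns = Ttrans + RTT = 1 + 200 = 201 ms
Need W * Ttrans >= Ttrans + RTT  ->  W >= (Ttrans + RTT) / Ttrans
(Ttrans + RTT) / Ttrans = 201 / 1 = 201
W_min = ceil(201) = 201

201


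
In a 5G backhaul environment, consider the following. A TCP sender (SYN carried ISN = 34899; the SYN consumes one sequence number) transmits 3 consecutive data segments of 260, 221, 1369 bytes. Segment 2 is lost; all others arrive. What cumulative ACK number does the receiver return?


SYN uses sequence number 34899; first data byte = ISN + 1 = 34900.
Segment 1: SEQ = 34900, len = 260 B, covers [34900, 35159]
Segment 2: SEQ = 35160, len = 221 B, covers [35160, 35380] [LOST]
Segment 3: SEQ = 35381, len = 1369 B, covers [35381, 36749]
In-order data received: bytes [34900, 35159] (segments 1..1).
Segment 2 missing -> gap begins at byte 35160; later segments buffered out of order.
Cumulative ACK = next expected in-order byte = 34900 + 260 = 35160

35160


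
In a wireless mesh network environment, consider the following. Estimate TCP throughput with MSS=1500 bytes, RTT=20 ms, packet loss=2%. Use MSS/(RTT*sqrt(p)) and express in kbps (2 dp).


Given: MSS = 1500 bytes, RTT = 20 ms, loss = 2%
RTT in seconds = 20 / 1000 = 0.02
Loss rate = 2% = 0.02
sqrt(loss) = sqrt(0.02) = 0.141421356237
Throughput (bytes/s) = 1500 / (0.02 * 0.141421356237) = 530330.0859
Throughput (kbps) = 530330.0859 * 8 / 1000 = 4242.640687 -> 4242.64 kbps (2 dp)

4242.64


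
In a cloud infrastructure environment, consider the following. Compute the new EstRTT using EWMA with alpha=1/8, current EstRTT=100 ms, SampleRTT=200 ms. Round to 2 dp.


Given: EstRTT = 100 ms, SampleRTT = 200 ms, alpha = 1/8
New EstRTT = (1 - alpha) * EstRTT + alpha * SampleRTT
(7/8) * 100 = 87.5
(1/8) * 200 = 25
New EstRTT = 87.5 + 25 = 112.5 ms -> 112.50 ms (2 dp)

112.50


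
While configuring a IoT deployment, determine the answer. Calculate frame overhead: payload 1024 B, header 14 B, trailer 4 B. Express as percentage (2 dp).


Given: payload = 1024 B, header = 14 B, trailer = 4 B
Overhead bytes = header + trailer = 14 + 4 = 18
Total frame = payload + overhead = 1024 + 18 = 1042
Overhead % = 18 / 1042 * 100 = 1.7274% -> 1.73% (2 dp)

1.73


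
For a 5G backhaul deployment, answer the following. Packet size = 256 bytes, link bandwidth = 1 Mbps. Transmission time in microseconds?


Given: packet = 256 bytes, bandwidth = 1 Mbps
Packet in bits = 256 * 8 = 2048 bits
Bandwidth = 1 * 10^6 = 1000000 bps
Time = 2048 / 1000000 seconds
Time in us = 2048 * 10^6 / 1000000 = 2048

2048


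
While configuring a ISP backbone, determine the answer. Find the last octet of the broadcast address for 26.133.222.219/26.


Given: IP = 26.133.222.219, prefix = /26
Host bits = 32 - 26 = 6
Network last octet = 219 AND mask = 192
Host part size = 2^6 - 1 = 63
Broadcast last octet = 192 OR 63 = 255

255


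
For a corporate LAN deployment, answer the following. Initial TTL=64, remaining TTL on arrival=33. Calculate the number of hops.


Given: initial TTL = 64, received TTL = 33
Hops = initial TTL - received TTL
Hops = 64 - 33 = 31

31


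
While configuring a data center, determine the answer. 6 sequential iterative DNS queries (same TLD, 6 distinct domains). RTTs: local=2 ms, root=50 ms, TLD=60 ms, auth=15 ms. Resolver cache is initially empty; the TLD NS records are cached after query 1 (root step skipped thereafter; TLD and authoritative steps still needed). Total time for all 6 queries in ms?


Lookup 1 (cold cache): local + root + TLD + auth = 2 + 50 + 60 + 15 = 127 ms
Lookups 2..6 (TLD NS cached -> skip root; new domain -> still ask TLD and auth): local + TLD + auth = 2 + 60 + 15 = 77 ms each
Remaining 5 lookups: 5 * 77 = 385 ms
Total = 127 + 385 = 512 ms

512


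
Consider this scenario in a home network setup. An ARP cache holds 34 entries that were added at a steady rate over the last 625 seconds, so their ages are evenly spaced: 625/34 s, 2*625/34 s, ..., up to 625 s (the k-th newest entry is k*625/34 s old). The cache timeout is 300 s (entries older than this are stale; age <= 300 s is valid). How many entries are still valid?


Ages are k * 625/34 s for k = 1..34 (spacing = 18.3824 s).
Entry k is valid iff k * 625/34 <= 300 iff k <= 34 * 300 / 625 = 16.3200
n_valid = floor(16.3200) = 16
(n_stale = 34 - 16 = 18)

16


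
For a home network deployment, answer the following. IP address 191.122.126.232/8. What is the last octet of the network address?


Given: IP = 191.122.126.232, prefix = /8
Subnet mask = 255.0.0.0
Last octet of IP: 232
Last octet of mask: 0
Network last octet = 232 AND 0 = 0

0


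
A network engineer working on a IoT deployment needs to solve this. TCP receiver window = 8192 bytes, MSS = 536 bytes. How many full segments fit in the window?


Given: RWND = 8192 bytes, MSS = 536 bytes
Full segments = floor(RWND / MSS)
Full segments = floor(8192 / 536)
Full segments = floor(15.2836) = 15

15


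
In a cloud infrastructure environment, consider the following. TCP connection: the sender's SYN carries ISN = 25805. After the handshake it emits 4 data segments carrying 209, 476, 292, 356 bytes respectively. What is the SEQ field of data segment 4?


The SYN occupies sequence number ISN = 25805, so the first data byte is ISN + 1 = 25806.
SEQ of data segment i = (ISN + 1) + sum of payload sizes of segments 1..i-1.
Segment 1: SEQ = 25806, payload = 209 bytes
Segment 2: SEQ = 26015, payload = 476 bytes
Segment 3: SEQ = 26491, payload = 292 bytes
Segment 4: SEQ = 26783, payload = 356 bytes
SEQ of segment 4 = 25806 + 209 + 476 + 292 = 26783

26783


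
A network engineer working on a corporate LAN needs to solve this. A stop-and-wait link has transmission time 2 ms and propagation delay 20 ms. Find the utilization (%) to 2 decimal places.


Given: Ttrans = 2 ms, Tprop = 20 ms
RTT = 2 * Tprop = 2 * 20 = 40 ms
U = Ttrans / (Ttrans + RTT)
U = 2 / (2 + 40)
U = 2 / 42 = 0.047619
U% = 4.76%

4.76


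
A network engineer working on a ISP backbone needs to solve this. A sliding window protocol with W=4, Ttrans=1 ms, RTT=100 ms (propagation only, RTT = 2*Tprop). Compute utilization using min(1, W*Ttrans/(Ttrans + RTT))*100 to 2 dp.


Given: W = 4, Ttrans = 1 ms, RTT = 100 ms (= 2 * Tprop, Tprop = 50 ms)
Cycle time = Ttrans + RTT = 1 + 100 = 101 ms (first packet sent until its ACK returns)
W * Ttrans = 4 * 1 = 4 ms of sending per cycle
W * Ttrans / (Ttrans + RTT) = 4 / 101 = 0.039604
U = min(1, 0.039604) = 0.039604
U% = 3.96%

3.96


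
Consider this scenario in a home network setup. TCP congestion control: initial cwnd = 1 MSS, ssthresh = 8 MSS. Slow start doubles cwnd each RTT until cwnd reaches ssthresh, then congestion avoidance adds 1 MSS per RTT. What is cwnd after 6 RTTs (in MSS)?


RTT 0: cwnd = 1 MSS (initial)
RTT 1: cwnd = 2 MSS (slow start, doubled)
RTT 2: cwnd = 4 MSS (slow start, doubled)
RTT 3: cwnd = 8 MSS (slow start, doubled)
RTT 4: cwnd = 9 MSS (congestion avoidance, +1)
RTT 5: cwnd = 10 MSS (congestion avoidance, +1)
RTT 6: cwnd = 11 MSS (congestion avoidance, +1)

11


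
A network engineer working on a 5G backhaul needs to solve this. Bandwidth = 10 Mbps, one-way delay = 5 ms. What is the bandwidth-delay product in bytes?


Given: bandwidth = 10 Mbps, delay = 5 ms
BDP in bits = 10 * 10^6 * 5 / 1000
BDP in bits = 50000
BDP in bytes = 50000 / 8 = 6250

6250


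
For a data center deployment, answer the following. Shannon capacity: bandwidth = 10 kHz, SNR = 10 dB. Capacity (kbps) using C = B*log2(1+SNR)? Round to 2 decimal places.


Given: B = 10 kHz, SNR = 10 dB
SNR linear = 10^(10/10) = 10
1 + SNR = 11
log2(11) = 3.4594316186
C = 10 * 1000 * 3.4594316186 = 34594.3162 bps
C = 34.594316 kbps -> 34.59 kbps (2 dp)

34.59


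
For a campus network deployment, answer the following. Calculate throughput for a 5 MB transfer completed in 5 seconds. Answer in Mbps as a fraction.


Given: file = 5 MB, time = 5 s
File in Mb = 5 * 8 = 40 Mb
Throughput = 40 / 5 Mbps
Throughput = 8 Mbps

8


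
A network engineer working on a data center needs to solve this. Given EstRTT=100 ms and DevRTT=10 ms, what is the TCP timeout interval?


Given: EstRTT = 100 ms, DevRTT = 10 ms
Timeout = EstRTT + 4 * DevRTT
4 * DevRTT = 4 * 10 = 40
Timeout = 100 + 40 = 140 ms

140


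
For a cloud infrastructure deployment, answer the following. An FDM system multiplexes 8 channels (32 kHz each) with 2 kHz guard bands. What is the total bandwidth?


Given: 8 channels, 32 kHz each, guard = 2 kHz
Channel bandwidth = 8 * 32 = 256 kHz
Guard bands = 7 gaps * 2 kHz = 14 kHz
Total = 256 + 14 = 270 kHz

270


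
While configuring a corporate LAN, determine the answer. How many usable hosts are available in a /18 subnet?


Given: subnet mask /18
Host bits = 32 - 18 = 14
Total addresses = 2^14 = 16384
Usable hosts = 16384 - 2 (network + broadcast) = 16382

16382


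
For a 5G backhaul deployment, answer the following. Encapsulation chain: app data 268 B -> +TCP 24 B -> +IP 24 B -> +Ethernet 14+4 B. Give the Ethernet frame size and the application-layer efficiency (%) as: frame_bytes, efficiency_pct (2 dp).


TCP segment = 268 + 24 = 292 B
IP packet = 292 + 24 = 316 B
Ethernet frame = 316 + 14 + 4 = 334 B
Efficiency = app / frame = 268 / 334 = 0.802395 = 80.2395% -> 80.24% (2 dp)

334, 80.24


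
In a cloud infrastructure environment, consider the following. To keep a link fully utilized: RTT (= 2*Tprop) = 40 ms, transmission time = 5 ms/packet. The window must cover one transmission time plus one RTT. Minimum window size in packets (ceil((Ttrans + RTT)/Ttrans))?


Given: Ttrans = 5 ms, RTT = 40 ms (= 2 * Tprop, Tprop = 20 ms)
Time until first ACK returns = Ttrans + RTT = 5 + 40 = 45 ms
Need W * Ttrans >= Ttrans + RTT  ->  W >= (Ttrans + RTT) / Ttrans
(Ttrans + RTT) / Ttrans = 45 / 5 = 9
W_min = ceil(9) = 9

9


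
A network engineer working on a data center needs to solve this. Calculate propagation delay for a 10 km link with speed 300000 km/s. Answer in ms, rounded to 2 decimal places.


Given: distance = 10 km, speed = 300000 km/s
Delay = distance / speed = 10 / 300000 seconds
Delay in ms = 10 * 1000 / 300000
Delay = 0.0333 ms
Rounded to 2 dp = 0.03 ms

0.03


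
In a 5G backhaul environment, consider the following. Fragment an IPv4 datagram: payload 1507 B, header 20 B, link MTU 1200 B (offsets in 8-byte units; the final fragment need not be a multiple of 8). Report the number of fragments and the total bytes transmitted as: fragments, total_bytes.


Max data per non-final fragment = floor((MTU - header)/8)*8 = floor((1200 - 20)/8)*8 = floor(1180/8)*8 = 1176 B
Final fragment needs no 8-byte alignment: it can carry up to MTU - header = 1180 B
Non-final fragments needed = ceil((payload - 1180) / 1176) = ceil(327/1176) = ceil(0.2781) = 1
Number of fragments = 1 + 1 = 2
Fragment sizes (data): 1 * 1176 B + 331 B (last, 331 <= 1180 OK)
Total bytes sent = payload + n_frags * header = 1507 + 2*20 = 1507 + 40 = 1547 B

2, 1547


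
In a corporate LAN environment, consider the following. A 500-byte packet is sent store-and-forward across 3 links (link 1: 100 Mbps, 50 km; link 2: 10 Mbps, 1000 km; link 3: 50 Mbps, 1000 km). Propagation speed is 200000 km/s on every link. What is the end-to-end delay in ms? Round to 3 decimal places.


Packet = 500 bytes = 4000 bits. Store-and-forward: sum (t_trans + t_prop) per link.
Link 1: t_trans = 4000/(100*10^6) s = 0.0400 ms; t_prop = 50/200000 s = 0.2500 ms; subtotal = 0.2900 ms
Link 2: t_trans = 4000/(10*10^6) s = 0.4000 ms; t_prop = 1000/200000 s = 5.0000 ms; subtotal = 5.4000 ms
Link 3: t_trans = 4000/(50*10^6) s = 0.0800 ms; t_prop = 1000/200000 s = 5.0000 ms; subtotal = 5.0800 ms
End-to-end = 0.2900 + 5.4000 + 5.0800 = 10.7700 ms -> 10.770 ms (3 dp)

10.770


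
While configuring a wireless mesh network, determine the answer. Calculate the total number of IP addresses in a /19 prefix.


Given: CIDR prefix /19
Host bits = 32 - 19 = 13
Total addresses = 2^13 = 8192

8192


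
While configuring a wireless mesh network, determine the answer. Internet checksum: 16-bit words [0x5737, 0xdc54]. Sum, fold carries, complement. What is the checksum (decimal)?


Given words: [0x5737, 0xdc54]
Step 1: Sum all words
Raw sum = 22327 + 56404 = 78731
Step 2: Fold carry: (13195 + 1) = 13196
One's complement = ~13196 & 0xFFFF = 52339

52339


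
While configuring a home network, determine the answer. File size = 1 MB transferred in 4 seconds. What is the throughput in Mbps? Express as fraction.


Given: file = 1 MB, time = 4 s
File in Mb = 1 * 8 = 8 Mb
Throughput = 8 / 4 Mbps
Throughput = 2 Mbps

2


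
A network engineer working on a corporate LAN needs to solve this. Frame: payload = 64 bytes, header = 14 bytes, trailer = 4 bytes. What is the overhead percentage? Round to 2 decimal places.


Given: payload = 64 B, header = 14 B, trailer = 4 B
Overhead bytes = header + trailer = 14 + 4 = 18
Total frame = payload + overhead = 64 + 18 = 82
Overhead % = 18 / 82 * 100 = 21.9512% -> 21.95% (2 dp)

21.95


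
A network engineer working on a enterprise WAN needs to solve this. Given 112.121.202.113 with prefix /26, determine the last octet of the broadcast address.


Given: IP = 112.121.202.113, prefix = /26
Host bits = 32 - 26 = 6
Network last octet = 113 AND mask = 64
Host part size = 2^6 - 1 = 63
Broadcast last octet = 64 OR 63 = 127

127


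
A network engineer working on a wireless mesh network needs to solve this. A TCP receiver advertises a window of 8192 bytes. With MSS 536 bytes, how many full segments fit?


Given: RWND = 8192 bytes, MSS = 536 bytes
Full segments = floor(RWND / MSS)
Full segments = floor(8192 / 536)
Full segments = floor(15.2836) = 15

15


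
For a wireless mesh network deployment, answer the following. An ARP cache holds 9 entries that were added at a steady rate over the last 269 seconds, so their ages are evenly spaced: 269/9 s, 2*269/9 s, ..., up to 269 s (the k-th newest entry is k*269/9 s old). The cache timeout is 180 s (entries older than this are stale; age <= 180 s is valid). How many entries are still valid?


Ages are k * 269/9 s for k = 1..9 (spacing = 29.8889 s).
Entry k is valid iff k * 269/9 <= 180 iff k <= 9 * 180 / 269 = 6.0223
n_valid = floor(6.0223) = 6
(n_stale = 9 - 6 = 3)

6


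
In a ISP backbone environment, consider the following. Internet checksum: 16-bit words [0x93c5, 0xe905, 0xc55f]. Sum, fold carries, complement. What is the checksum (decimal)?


Given words: [0x93c5, 0xe905, 0xc55f]
Step 1: Sum all words
Raw sum = 37829 + 59653 + 50527 = 148009
Step 2: Fold carry: (16937 + 2) = 16939
One's complement = ~16939 & 0xFFFF = 48596

48596


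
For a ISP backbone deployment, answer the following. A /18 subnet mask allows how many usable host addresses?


Given: subnet mask /18
Host bits = 32 - 18 = 14
Total addresses = 2^14 = 16384
Usable hosts = 16384 - 2 (network + broadcast) = 16382

16382


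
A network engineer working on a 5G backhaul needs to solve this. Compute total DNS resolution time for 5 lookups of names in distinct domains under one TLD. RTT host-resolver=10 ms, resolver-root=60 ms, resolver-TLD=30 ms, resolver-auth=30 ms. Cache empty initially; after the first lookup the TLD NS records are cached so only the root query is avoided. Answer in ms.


Lookup 1 (cold cache): local + root + TLD + auth = 10 + 60 + 30 + 30 = 130 ms
Lookups 2..5 (TLD NS cached -> skip root; new domain -> still ask TLD and auth): local + TLD + auth = 10 + 30 + 30 = 70 ms each
Remaining 4 lookups: 4 * 70 = 280 ms
Total = 130 + 280 = 410 ms

410


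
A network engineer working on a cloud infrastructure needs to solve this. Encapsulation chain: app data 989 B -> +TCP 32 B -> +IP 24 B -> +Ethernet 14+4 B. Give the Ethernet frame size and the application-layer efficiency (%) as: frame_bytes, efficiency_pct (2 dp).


TCP segment = 989 + 32 = 1021 B
IP packet = 1021 + 24 = 1045 B
Ethernet frame = 1045 + 14 + 4 = 1063 B
Efficiency = app / frame = 989 / 1063 = 0.930386 = 93.0386% -> 93.04% (2 dp)

1063, 93.04


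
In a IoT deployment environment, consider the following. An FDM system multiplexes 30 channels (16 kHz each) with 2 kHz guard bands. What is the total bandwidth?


Given: 30 channels, 16 kHz each, guard = 2 kHz
Channel bandwidth = 30 * 16 = 480 kHz
Guard bands = 29 gaps * 2 kHz = 58 kHz
Total = 480 + 58 = 538 kHz

538


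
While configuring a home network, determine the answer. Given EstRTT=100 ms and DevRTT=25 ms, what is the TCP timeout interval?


Given: EstRTT = 100 ms, DevRTT = 25 ms
Timeout = EstRTT + 4 * DevRTT
4 * DevRTT = 4 * 25 = 100
Timeout = 100 + 100 = 200 ms

200


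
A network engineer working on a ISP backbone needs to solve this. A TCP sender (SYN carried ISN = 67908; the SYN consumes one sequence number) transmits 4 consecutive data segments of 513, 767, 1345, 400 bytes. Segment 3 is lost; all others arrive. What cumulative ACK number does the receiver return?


SYN uses sequence number 67908; first data byte = ISN + 1 = 67909.
Segment 1: SEQ = 67909, len = 513 B, covers [67909, 68421]
Segment 2: SEQ = 68422, len = 767 B, covers [68422, 69188]
Segment 3: SEQ = 69189, len = 1345 B, covers [69189, 70533] [LOST]
Segment 4: SEQ = 70534, len = 400 B, covers [70534, 70933]
In-order data received: bytes [67909, 69188] (segments 1..2).
Segment 3 missing -> gap begins at byte 69189; later segments buffered out of order.
Cumulative ACK = next expected in-order byte = 67909 + 513 + 767 = 69189

69189


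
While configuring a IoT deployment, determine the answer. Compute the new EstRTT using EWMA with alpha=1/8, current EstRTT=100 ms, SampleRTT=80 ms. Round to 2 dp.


Given: EstRTT = 100 ms, SampleRTT = 80 ms, alpha = 1/8
New EstRTT = (1 - alpha) * EstRTT + alpha * SampleRTT
(7/8) * 100 = 87.5
(1/8) * 80 = 10
New EstRTT = 87.5 + 10 = 97.5 ms -> 97.50 ms (2 dp)

97.50


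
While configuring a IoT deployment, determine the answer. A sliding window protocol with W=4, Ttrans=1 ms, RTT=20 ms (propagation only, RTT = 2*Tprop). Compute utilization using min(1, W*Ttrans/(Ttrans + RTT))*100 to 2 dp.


Given: W = 4, Ttrans = 1 ms, RTT = 20 ms (= 2 * Tprop, Tprop = 10 ms)
Cycle time = Ttrans + RTT = 1 + 20 = 21 ms (first packet sent until its ACK returns)
W * Ttrans = 4 * 1 = 4 ms of sending per cycle
W * Ttrans / (Ttrans + RTT) = 4 / 21 = 0.190476
U = min(1, 0.190476) = 0.190476
U% = 19.05%

19.05


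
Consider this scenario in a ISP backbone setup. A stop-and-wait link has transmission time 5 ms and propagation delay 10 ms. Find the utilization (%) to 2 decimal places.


Given: Ttrans = 5 ms, Tprop = 10 ms
RTT = 2 * Tprop = 2 * 10 = 20 ms
U = Ttrans / (Ttrans + RTT)
U = 5 / (5 + 20)
U = 5 / 25 = 0.2
U% = 20.00%

20.00


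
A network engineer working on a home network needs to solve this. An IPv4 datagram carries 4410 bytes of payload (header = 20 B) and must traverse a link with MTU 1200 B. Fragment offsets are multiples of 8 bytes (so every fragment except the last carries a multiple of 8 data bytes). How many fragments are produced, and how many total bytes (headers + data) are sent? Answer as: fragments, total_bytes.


Max data per non-final fragment = floor((MTU - header)/8)*8 = floor((1200 - 20)/8)*8 = floor(1180/8)*8 = 1176 B
Final fragment needs no 8-byte alignment: it can carry up to MTU - header = 1180 B
Non-final fragments needed = ceil((payload - 1180) / 1176) = ceil(3230/1176) = ceil(2.7466) = 3
Number of fragments = 3 + 1 = 4
Fragment sizes (data): 3 * 1176 B + 882 B (last, 882 <= 1180 OK)
Total bytes sent = payload + n_frags * header = 4410 + 4*20 = 4410 + 80 = 4490 B

4, 4490


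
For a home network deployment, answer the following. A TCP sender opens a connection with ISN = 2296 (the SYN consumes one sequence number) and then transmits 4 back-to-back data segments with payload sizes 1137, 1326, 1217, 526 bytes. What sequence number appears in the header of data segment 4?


The SYN occupies sequence number ISN = 2296, so the first data byte is ISN + 1 = 2297.
SEQ of data segment i = (ISN + 1) + sum of payload sizes of segments 1..i-1.
Segment 1: SEQ = 2297, payload = 1137 bytes
Segment 2: SEQ = 3434, payload = 1326 bytes
Segment 3: SEQ = 4760, payload = 1217 bytes
Segment 4: SEQ = 5977, payload = 526 bytes
SEQ of segment 4 = 2297 + 1137 + 1326 + 1217 = 5977

5977


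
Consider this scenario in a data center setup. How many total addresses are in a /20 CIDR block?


Given: CIDR prefix /20
Host bits = 32 - 20 = 12
Total addresses = 2^12 = 4096

4096


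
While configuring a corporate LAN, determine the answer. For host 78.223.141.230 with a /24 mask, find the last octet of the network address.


Given: IP = 78.223.141.230, prefix = /24
Subnet mask = 255.255.255.0
Last octet of IP: 230
Last octet of mask: 0
Network last octet = 230 AND 0 = 0

0


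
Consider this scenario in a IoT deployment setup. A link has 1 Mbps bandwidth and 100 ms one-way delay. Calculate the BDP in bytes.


Given: bandwidth = 1 Mbps, delay = 100 ms
BDP in bits = 1 * 10^6 * 100 / 1000
BDP in bits = 100000
BDP in bytes = 100000 / 8 = 12500

12500


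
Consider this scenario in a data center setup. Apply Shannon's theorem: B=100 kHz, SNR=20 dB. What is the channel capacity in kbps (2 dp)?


Given: B = 100 kHz, SNR = 20 dB
SNR linear = 10^(20/10) = 100
1 + SNR = 101
log2(101) = 6.6582114828
C = 100 * 1000 * 6.6582114828 = 665821.1483 bps
C = 665.821148 kbps -> 665.82 kbps (2 dp)

665.82


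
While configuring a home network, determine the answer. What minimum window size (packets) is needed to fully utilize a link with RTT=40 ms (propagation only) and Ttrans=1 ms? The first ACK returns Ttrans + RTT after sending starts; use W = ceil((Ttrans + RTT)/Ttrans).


Given: Ttrans = 1 ms, RTT = 40 ms (= 2 * Tprop, Tprop = 20 ms)
Time until first ACK returns = Ttrans + RTT = 1 + 40 = 41 ms
Need W * Ttrans >= Ttrans + RTT  ->  W >= (Ttrans + RTT) / Ttrans
(Ttrans + RTT) / Ttrans = 41 / 1 = 41
W_min = ceil(41) = 41

41


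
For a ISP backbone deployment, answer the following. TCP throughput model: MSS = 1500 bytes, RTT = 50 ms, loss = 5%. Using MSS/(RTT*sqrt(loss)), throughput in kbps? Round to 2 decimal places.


Given: MSS = 1500 bytes, RTT = 50 ms, loss = 5%
RTT in seconds = 50 / 1000 = 0.05
Loss rate = 5% = 0.05
sqrt(loss) = sqrt(0.05) = 0.223606797750
Throughput (bytes/s) = 1500 / (0.05 * 0.223606797750) = 134164.0786
Throughput (kbps) = 134164.0786 * 8 / 1000 = 1073.312629 -> 1073.31 kbps (2 dp)

1073.31


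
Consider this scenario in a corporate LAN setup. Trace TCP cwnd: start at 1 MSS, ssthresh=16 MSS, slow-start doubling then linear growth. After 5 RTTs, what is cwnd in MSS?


RTT 0: cwnd = 1 MSS (initial)
RTT 1: cwnd = 2 MSS (slow start, doubled)
RTT 2: cwnd = 4 MSS (slow start, doubled)
RTT 3: cwnd = 8 MSS (slow start, doubled)
RTT 4: cwnd = 16 MSS (slow start, doubled)
RTT 5: cwnd = 17 MSS (congestion avoidance, +1)

17


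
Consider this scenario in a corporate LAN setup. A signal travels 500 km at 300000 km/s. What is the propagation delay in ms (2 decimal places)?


Given: distance = 500 km, speed = 300000 km/s
Delay = distance / speed = 500 / 300000 seconds
Delay in ms = 500 * 1000 / 300000
Delay = 1.6667 ms
Rounded to 2 dp = 1.67 ms

1.67


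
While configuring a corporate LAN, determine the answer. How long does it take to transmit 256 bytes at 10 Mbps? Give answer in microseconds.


Given: packet = 256 bytes, bandwidth = 10 Mbps
Packet in bits = 256 * 8 = 2048 bits
Bandwidth = 10 * 10^6 = 10000000 bps
Time = 2048 / 10000000 seconds
Time in us = 2048 * 10^6 / 10000000 = 204.8

204.8


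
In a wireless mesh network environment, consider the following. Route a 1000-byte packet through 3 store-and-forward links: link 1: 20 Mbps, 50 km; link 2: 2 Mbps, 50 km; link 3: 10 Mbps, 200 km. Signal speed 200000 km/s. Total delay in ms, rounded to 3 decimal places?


Packet = 1000 bytes = 8000 bits. Store-and-forward: sum (t_trans + t_prop) per link.
Link 1: t_trans = 8000/(20*10^6) s = 0.4000 ms; t_prop = 50/200000 s = 0.2500 ms; subtotal = 0.6500 ms
Link 2: t_trans = 8000/(2*10^6) s = 4.0000 ms; t_prop = 50/200000 s = 0.2500 ms; subtotal = 4.2500 ms
Link 3: t_trans = 8000/(10*10^6) s = 0.8000 ms; t_prop = 200/200000 s = 1.0000 ms; subtotal = 1.8000 ms
End-to-end = 0.6500 + 4.2500 + 1.8000 = 6.7000 ms -> 6.700 ms (3 dp)

6.700


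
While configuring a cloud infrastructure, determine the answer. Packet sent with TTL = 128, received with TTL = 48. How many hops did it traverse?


Given: initial TTL = 128, received TTL = 48
Hops = initial TTL - received TTL
Hops = 128 - 48 = 80

80


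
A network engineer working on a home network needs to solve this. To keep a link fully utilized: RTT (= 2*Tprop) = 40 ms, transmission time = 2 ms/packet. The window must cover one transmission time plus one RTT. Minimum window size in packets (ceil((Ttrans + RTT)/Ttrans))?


Given: Ttrans = 2 ms, RTT = 40 ms (= 2 * Tprop, Tprop = 20 ms)
Time until first ACK returns = Ttrans + RTT = 2 + 40 = 42 ms
Need W * Ttrans >= Ttrans + RTT  ->  W >= (Ttrans + RTT) / Ttrans
(Ttrans + RTT) / Ttrans = 42 / 2 = 21
W_min = ceil(21) = 21

21


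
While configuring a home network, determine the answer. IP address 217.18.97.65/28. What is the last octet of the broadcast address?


Given: IP = 217.18.97.65, prefix = /28
Host bits = 32 - 28 = 4
Network last octet = 65 AND mask = 64
Host part size = 2^4 - 1 = 15
Broadcast last octet = 64 OR 15 = 79

79


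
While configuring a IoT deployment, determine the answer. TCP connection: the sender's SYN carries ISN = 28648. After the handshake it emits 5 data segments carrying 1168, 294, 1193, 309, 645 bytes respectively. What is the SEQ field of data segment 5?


The SYN occupies sequence number ISN = 28648, so the first data byte is ISN + 1 = 28649.
SEQ of data segment i = (ISN + 1) + sum of payload sizes of segments 1..i-1.
Segment 1: SEQ = 28649, payload = 1168 bytes
Segment 2: SEQ = 29817, payload = 294 bytes
Segment 3: SEQ = 30111, payload = 1193 bytes
Segment 4: SEQ = 31304, payload = 309 bytes
Segment 5: SEQ = 31613, payload = 645 bytes
SEQ of segment 5 = 28649 + 1168 + 294 + 1193 + 309 = 31613

31613


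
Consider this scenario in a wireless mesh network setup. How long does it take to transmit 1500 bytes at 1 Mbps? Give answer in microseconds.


Given: packet = 1500 bytes, bandwidth = 1 Mbps
Packet in bits = 1500 * 8 = 12000 bits
Bandwidth = 1 * 10^6 = 1000000 bps
Time = 12000 / 1000000 seconds
Time in us = 12000 * 10^6 / 1000000 = 12000

12000


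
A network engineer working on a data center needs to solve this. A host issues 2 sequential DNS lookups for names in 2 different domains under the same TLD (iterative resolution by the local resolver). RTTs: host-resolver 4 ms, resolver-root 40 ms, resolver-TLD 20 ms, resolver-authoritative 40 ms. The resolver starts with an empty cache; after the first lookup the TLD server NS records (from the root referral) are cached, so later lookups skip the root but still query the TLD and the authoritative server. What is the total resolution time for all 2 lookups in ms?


Lookup 1 (cold cache): local + root + TLD + auth = 4 + 40 + 20 + 40 = 104 ms
Lookups 2..2 (TLD NS cached -> skip root; new domain -> still ask TLD and auth): local + TLD + auth = 4 + 20 + 40 = 64 ms each
Remaining 1 lookups: 1 * 64 = 64 ms
Total = 104 + 64 = 168 ms

168


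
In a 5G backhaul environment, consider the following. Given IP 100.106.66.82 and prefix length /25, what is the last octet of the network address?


Given: IP = 100.106.66.82, prefix = /25
Subnet mask = 255.255.255.128
Last octet of IP: 82
Last octet of mask: 128
Network last octet = 82 AND 128 = 0

0


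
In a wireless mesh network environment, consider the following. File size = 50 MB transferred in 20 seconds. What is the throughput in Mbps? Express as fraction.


Given: file = 50 MB, time = 20 s
File in Mb = 50 * 8 = 400 Mb
Throughput = 400 / 20 Mbps
Throughput = 20 Mbps

20


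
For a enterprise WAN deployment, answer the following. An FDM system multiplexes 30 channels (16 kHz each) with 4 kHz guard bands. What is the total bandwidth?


Given: 30 channels, 16 kHz each, guard = 4 kHz
Channel bandwidth = 30 * 16 = 480 kHz
Guard bands = 29 gaps * 4 kHz = 116 kHz
Total = 480 + 116 = 596 kHz

596


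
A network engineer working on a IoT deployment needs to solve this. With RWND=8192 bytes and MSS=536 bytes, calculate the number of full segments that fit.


Given: RWND = 8192 bytes, MSS = 536 bytes
Full segments = floor(RWND / MSS)
Full segments = floor(8192 / 536)
Full segments = floor(15.2836) = 15

15


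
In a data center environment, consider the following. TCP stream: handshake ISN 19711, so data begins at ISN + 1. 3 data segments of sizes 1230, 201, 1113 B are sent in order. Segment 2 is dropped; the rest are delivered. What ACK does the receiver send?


SYN uses sequence number 19711; first data byte = ISN + 1 = 19712.
Segment 1: SEQ = 19712, len = 1230 B, covers [19712, 20941]
Segment 2: SEQ = 20942, len = 201 B, covers [20942, 21142] [LOST]
Segment 3: SEQ = 21143, len = 1113 B, covers [21143, 22255]
In-order data received: bytes [19712, 20941] (segments 1..1).
Segment 2 missing -> gap begins at byte 20942; later segments buffered out of order.
Cumulative ACK = next expected in-order byte = 19712 + 1230 = 20942

20942


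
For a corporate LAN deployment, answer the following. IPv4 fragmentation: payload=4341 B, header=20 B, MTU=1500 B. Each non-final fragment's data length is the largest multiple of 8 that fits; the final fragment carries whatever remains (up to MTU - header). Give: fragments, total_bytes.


Max data per non-final fragment = floor((MTU - header)/8)*8 = floor((1500 - 20)/8)*8 = floor(1480/8)*8 = 1480 B
Final fragment needs no 8-byte alignment: it can carry up to MTU - header = 1480 B
Non-final fragments needed = ceil((payload - 1480) / 1480) = ceil(2861/1480) = ceil(1.9331) = 2
Number of fragments = 2 + 1 = 3
Fragment sizes (data): 2 * 1480 B + 1381 B (last, 1381 <= 1480 OK)
Total bytes sent = payload + n_frags * header = 4341 + 3*20 = 4341 + 60 = 4401 B

3, 4401


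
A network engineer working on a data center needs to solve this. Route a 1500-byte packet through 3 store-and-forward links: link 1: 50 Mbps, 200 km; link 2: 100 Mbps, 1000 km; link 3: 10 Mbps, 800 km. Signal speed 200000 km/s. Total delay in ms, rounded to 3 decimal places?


Packet = 1500 bytes = 12000 bits. Store-and-forward: sum (t_trans + t_prop) per link.
Link 1: t_trans = 12000/(50*10^6) s = 0.2400 ms; t_prop = 200/200000 s = 1.0000 ms; subtotal = 1.2400 ms
Link 2: t_trans = 12000/(100*10^6) s = 0.1200 ms; t_prop = 1000/200000 s = 5.0000 ms; subtotal = 5.1200 ms
Link 3: t_trans = 12000/(10*10^6) s = 1.2000 ms; t_prop = 800/200000 s = 4.0000 ms; subtotal = 5.2000 ms
End-to-end = 1.2400 + 5.1200 + 5.2000 = 11.5600 ms -> 11.560 ms (3 dp)

11.560


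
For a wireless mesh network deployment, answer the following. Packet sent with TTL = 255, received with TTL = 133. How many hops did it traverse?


Given: initial TTL = 255, received TTL = 133
Hops = initial TTL - received TTL
Hops = 255 - 133 = 122

122


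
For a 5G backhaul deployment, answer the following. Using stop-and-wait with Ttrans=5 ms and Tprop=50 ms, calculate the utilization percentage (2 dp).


Given: Ttrans = 5 ms, Tprop = 50 ms
RTT = 2 * Tprop = 2 * 50 = 100 ms
U = Ttrans / (Ttrans + RTT)
U = 5 / (5 + 100)
U = 5 / 105 = 0.047619
U% = 4.76%

4.76


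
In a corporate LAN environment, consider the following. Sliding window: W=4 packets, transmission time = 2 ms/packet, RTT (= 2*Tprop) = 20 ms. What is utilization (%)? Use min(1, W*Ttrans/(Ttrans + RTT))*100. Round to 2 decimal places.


Given: W = 4, Ttrans = 2 ms, RTT = 20 ms (= 2 * Tprop, Tprop = 10 ms)
Cycle time = Ttrans + RTT = 2 + 20 = 22 ms (first packet sent until its ACK returns)
W * Ttrans = 4 * 2 = 8 ms of sending per cycle
W * Ttrans / (Ttrans + RTT) = 8 / 22 = 0.363636
U = min(1, 0.363636) = 0.363636
U% = 36.36%

36.36


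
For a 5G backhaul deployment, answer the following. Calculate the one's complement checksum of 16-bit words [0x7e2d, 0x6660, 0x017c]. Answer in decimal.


Given words: [0x7e2d, 0x6660, 0x017c]
Step 1: Sum all words
Raw sum = 32301 + 26208 + 380 = 58889
One's complement = ~58889 & 0xFFFF = 6646

6646


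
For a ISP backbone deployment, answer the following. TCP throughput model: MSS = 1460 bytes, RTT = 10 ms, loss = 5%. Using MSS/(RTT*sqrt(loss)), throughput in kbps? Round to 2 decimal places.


Given: MSS = 1460 bytes, RTT = 10 ms, loss = 5%
RTT in seconds = 10 / 1000 = 0.01
Loss rate = 5% = 0.05
sqrt(loss) = sqrt(0.05) = 0.223606797750
Throughput (bytes/s) = 1460 / (0.01 * 0.223606797750) = 652931.8494
Throughput (kbps) = 652931.8494 * 8 / 1000 = 5223.454795 -> 5223.45 kbps (2 dp)

5223.45


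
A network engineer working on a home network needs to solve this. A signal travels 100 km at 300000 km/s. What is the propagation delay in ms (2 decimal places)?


Given: distance = 100 km, speed = 300000 km/s
Delay = distance / speed = 100 / 300000 seconds
Delay in ms = 100 * 1000 / 300000
Delay = 0.3333 ms
Rounded to 2 dp = 0.33 ms

0.33


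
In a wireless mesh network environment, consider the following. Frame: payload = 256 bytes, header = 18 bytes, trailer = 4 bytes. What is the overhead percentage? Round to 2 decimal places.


Given: payload = 256 B, header = 18 B, trailer = 4 B
Overhead bytes = header + trailer = 18 + 4 = 22
Total frame = payload + overhead = 256 + 22 = 278
Overhead % = 22 / 278 * 100 = 7.9137% -> 7.91% (2 dp)

7.91


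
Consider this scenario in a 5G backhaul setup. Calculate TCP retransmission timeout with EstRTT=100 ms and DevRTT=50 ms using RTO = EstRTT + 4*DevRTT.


Given: EstRTT = 100 ms, DevRTT = 50 ms
Timeout = EstRTT + 4 * DevRTT
4 * DevRTT = 4 * 50 = 200
Timeout = 100 + 200 = 300 ms

300


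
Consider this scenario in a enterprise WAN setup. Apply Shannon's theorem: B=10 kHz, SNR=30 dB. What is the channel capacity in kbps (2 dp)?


Given: B = 10 kHz, SNR = 30 dB
SNR linear = 10^(30/10) = 1000
1 + SNR = 1001
log2(1001) = 9.9672262588
C = 10 * 1000 * 9.9672262588 = 99672.2626 bps
C = 99.672263 kbps -> 99.67 kbps (2 dp)

99.67


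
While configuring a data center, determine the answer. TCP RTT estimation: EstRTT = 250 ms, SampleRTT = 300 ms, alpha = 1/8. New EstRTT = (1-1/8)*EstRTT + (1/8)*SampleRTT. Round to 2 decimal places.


Given: EstRTT = 250 ms, SampleRTT = 300 ms, alpha = 1/8
New EstRTT = (1 - alpha) * EstRTT + alpha * SampleRTT
(7/8) * 250 = 218.75
(1/8) * 300 = 37.5
New EstRTT = 218.75 + 37.5 = 256.25 ms -> 256.25 ms (2 dp)

256.25


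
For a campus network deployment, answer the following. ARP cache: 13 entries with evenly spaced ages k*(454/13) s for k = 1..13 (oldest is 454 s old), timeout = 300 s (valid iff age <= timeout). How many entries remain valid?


Ages are k * 454/13 s for k = 1..13 (spacing = 34.9231 s).
Entry k is valid iff k * 454/13 <= 300 iff k <= 13 * 300 / 454 = 8.5903
n_valid = floor(8.5903) = 8
(n_stale = 13 - 8 = 5)

8


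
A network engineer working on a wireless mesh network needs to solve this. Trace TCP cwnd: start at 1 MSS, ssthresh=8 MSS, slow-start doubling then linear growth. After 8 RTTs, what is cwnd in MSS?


RTT 0: cwnd = 1 MSS (initial)
RTT 1: cwnd = 2 MSS (slow start, doubled)
RTT 2: cwnd = 4 MSS (slow start, doubled)
RTT 3: cwnd = 8 MSS (slow start, doubled)
RTT 4: cwnd = 9 MSS (congestion avoidance, +1)
RTT 5: cwnd = 10 MSS (congestion avoidance, +1)
RTT 6: cwnd = 11 MSS (congestion avoidance, +1)
RTT 7: cwnd = 12 MSS (congestion avoidance, +1)
RTT 8: cwnd = 13 MSS (congestion avoidance, +1)

13


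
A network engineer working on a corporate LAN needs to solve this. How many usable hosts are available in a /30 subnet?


Given: subnet mask /30
Host bits = 32 - 30 = 2
Total addresses = 2^2 = 4
Usable hosts = 4 - 2 (network + broadcast) = 2

2


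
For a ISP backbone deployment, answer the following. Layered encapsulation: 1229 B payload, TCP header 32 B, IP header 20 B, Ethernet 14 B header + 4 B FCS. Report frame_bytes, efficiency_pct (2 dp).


TCP segment = 1229 + 32 = 1261 B
IP packet = 1261 + 20 = 1281 B
Ethernet frame = 1281 + 14 + 4 = 1299 B
Efficiency = app / frame = 1229 / 1299 = 0.946112 = 94.6112% -> 94.61% (2 dp)

1299, 94.61


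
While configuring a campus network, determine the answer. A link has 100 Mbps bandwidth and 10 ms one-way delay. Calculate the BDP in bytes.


Given: bandwidth = 100 Mbps, delay = 10 ms
BDP in bits = 100 * 10^6 * 10 / 1000
BDP in bits = 1000000
BDP in bytes = 1000000 / 8 = 125000

125000


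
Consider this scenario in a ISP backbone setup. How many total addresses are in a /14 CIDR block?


Given: CIDR prefix /14
Host bits = 32 - 14 = 18
Total addresses = 2^18 = 262144

262144


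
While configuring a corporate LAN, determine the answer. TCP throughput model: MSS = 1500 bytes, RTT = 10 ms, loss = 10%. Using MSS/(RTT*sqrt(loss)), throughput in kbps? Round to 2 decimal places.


Given: MSS = 1500 bytes, RTT = 10 ms, loss = 10%
RTT in seconds = 10 / 1000 = 0.01
Loss rate = 10% = 0.1
sqrt(loss) = sqrt(0.1) = 0.316227766017
Throughput (bytes/s) = 1500 / (0.01 * 0.316227766017) = 474341.6490
Throughput (kbps) = 474341.6490 * 8 / 1000 = 3794.733192 -> 3794.73 kbps (2 dp)

3794.73


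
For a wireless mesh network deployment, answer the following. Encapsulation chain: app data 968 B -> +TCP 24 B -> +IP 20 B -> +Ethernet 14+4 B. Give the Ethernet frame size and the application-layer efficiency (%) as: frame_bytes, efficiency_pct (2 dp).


TCP segment = 968 + 24 = 992 B
IP packet = 992 + 20 = 1012 B
Ethernet frame = 1012 + 14 + 4 = 1030 B
Efficiency = app / frame = 968 / 1030 = 0.939806 = 93.9806% -> 93.98% (2 dp)

1030, 93.98
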